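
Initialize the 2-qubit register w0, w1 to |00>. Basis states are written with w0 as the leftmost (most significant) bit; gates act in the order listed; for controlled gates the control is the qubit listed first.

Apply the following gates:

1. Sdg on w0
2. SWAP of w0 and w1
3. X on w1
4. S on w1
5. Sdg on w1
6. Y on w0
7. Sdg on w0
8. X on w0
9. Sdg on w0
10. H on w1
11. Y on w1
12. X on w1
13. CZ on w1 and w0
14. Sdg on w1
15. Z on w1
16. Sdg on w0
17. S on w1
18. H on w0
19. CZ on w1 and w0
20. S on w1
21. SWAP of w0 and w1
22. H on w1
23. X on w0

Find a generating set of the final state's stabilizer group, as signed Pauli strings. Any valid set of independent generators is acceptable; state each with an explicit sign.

The final state is stabilized by the group generated by -XY, -ZZ; other independent generating sets are equally valid.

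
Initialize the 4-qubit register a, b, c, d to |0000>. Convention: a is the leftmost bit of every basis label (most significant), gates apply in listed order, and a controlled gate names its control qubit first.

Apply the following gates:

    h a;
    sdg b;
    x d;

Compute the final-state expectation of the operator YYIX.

In the final state, YYIX has expectation 0.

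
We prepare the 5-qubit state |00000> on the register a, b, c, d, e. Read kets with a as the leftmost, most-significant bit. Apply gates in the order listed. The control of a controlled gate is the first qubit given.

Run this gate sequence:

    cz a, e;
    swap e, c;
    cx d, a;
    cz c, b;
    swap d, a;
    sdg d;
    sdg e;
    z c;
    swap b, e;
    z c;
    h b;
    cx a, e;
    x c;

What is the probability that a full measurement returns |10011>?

The probability of measuring |10011> is 0.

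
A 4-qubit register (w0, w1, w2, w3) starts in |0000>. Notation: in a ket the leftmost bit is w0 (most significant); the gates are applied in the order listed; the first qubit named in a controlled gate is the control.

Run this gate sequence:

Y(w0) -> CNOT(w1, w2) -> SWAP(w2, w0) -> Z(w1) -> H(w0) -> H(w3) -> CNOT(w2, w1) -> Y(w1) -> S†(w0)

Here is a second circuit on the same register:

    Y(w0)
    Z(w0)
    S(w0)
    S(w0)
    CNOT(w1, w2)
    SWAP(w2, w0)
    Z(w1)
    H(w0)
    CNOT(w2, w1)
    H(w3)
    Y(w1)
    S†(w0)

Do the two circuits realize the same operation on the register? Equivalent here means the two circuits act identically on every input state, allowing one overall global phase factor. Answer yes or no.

Yes — the two circuits implement the same unitary up to a global phase.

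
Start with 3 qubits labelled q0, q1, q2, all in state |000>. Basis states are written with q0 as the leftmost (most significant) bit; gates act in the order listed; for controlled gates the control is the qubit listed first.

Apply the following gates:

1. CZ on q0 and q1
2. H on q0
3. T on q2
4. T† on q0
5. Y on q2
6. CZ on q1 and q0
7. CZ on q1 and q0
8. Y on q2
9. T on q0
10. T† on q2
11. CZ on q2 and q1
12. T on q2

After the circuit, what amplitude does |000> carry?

The amplitude on |000> is sqrt(2)/2. Key observation: steps 3-10 multiply out to the identity, so the circuit reduces to the remaining gates.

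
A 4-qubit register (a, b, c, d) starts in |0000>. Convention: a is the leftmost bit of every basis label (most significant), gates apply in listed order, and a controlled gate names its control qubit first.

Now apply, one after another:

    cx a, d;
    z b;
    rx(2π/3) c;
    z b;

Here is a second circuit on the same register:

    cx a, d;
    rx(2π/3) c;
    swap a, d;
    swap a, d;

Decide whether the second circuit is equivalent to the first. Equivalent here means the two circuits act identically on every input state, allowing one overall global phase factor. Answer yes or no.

Yes, they are equivalent — the unitaries differ by at most a global phase.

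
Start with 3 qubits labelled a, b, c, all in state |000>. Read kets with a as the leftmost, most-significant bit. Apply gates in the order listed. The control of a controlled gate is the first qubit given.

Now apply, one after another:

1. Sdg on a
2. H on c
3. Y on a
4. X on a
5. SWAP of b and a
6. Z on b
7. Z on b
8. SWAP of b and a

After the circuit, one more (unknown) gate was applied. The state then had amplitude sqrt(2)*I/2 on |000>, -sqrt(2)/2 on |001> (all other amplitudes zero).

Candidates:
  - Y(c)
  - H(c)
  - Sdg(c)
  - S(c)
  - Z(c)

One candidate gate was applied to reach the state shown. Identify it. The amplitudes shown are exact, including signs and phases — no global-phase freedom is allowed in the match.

The unique candidate consistent with the amplitudes is S(c). Key observation: gates 5-8 undo each other exactly, leaving only the rest of the circuit to track.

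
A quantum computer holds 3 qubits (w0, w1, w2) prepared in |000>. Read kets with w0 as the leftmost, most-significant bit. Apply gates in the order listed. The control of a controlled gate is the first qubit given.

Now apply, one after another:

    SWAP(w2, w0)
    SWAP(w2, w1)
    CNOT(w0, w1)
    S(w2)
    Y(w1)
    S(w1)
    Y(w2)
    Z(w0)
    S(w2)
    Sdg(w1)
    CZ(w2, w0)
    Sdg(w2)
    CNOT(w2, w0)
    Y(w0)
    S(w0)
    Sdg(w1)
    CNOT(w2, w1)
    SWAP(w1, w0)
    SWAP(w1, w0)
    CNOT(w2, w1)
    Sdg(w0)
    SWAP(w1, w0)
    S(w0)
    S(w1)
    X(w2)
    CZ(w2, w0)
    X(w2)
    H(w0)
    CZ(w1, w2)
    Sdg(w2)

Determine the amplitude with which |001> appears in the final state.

The final state's coefficient on |001> equals sqrt(2)/2. Key observation: steps 17-20 multiply out to the identity, so the circuit reduces to the remaining gates.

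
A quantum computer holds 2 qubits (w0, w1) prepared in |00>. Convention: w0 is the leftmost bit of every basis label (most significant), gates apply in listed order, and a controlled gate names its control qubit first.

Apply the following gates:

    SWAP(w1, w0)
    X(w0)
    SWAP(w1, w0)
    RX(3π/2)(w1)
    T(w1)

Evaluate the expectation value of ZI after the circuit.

The expectation value of ZI is 1.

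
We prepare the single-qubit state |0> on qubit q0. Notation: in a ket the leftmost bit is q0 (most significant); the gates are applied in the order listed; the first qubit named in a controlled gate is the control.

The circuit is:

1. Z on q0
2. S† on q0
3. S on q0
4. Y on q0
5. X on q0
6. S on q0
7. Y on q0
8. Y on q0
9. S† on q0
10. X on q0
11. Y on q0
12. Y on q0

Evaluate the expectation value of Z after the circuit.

The observable Z averages to -1. Key observation: the block from step 4 through step 11 cancels to the identity and can be dropped.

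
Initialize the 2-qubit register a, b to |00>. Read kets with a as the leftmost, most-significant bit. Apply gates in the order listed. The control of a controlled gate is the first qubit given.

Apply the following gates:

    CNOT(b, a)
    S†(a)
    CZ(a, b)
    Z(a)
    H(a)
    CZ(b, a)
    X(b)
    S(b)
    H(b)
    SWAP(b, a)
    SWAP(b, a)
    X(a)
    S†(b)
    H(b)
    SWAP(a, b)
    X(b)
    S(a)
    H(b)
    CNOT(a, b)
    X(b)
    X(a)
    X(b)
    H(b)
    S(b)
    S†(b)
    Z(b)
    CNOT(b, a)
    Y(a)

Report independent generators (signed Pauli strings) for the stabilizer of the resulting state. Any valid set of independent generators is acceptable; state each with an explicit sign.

The final state is stabilized by the group generated by -XZ, +ZX; other independent generating sets are equally valid.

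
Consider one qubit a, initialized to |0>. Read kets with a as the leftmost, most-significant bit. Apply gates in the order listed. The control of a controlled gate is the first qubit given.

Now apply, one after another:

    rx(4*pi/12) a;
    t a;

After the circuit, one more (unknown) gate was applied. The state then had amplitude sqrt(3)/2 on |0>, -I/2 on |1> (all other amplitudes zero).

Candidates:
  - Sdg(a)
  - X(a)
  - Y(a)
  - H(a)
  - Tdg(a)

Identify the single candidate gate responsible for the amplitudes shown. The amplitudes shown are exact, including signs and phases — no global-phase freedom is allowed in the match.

It was Tdg(a) that produced the state shown.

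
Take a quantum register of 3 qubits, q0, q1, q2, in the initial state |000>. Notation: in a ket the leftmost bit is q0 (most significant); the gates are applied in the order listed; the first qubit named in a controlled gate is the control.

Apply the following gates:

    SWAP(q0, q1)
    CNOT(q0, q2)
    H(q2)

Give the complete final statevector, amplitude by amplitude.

The resulting statevector has amplitude sqrt(2)/2 on |000>, sqrt(2)/2 on |001>, and 0 on every other basis state.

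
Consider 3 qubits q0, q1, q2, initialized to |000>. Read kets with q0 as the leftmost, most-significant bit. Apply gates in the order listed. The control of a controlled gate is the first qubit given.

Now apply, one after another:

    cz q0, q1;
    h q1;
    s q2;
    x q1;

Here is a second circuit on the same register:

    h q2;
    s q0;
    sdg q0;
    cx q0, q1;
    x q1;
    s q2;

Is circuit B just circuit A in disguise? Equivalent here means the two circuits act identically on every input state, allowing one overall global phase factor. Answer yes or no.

No: there is an input state on which the two circuits produce genuinely different outputs (not merely differing by a phase).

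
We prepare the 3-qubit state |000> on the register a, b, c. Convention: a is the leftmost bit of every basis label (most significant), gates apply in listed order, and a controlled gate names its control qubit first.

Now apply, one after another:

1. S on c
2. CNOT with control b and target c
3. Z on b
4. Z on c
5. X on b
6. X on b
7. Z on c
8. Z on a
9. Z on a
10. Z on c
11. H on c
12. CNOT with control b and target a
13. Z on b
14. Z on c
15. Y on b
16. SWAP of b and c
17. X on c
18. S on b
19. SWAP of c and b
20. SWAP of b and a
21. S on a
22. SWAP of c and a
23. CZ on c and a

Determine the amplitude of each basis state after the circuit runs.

The resulting statevector has amplitude sqrt(2)*I/2 on |000>, sqrt(2)/2 on |100>, and 0 on every other basis state. Key observation: steps 7-10 multiply out to the identity, so the circuit reduces to the remaining gates.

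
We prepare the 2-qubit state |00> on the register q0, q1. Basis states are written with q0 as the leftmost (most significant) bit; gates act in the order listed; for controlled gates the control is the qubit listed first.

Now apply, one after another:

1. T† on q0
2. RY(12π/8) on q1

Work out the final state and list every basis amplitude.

After the circuit, the state carries amplitude -sqrt(2)/2 on |00>, sqrt(2)/2 on |01>, 0 on |10>, 0 on |11>.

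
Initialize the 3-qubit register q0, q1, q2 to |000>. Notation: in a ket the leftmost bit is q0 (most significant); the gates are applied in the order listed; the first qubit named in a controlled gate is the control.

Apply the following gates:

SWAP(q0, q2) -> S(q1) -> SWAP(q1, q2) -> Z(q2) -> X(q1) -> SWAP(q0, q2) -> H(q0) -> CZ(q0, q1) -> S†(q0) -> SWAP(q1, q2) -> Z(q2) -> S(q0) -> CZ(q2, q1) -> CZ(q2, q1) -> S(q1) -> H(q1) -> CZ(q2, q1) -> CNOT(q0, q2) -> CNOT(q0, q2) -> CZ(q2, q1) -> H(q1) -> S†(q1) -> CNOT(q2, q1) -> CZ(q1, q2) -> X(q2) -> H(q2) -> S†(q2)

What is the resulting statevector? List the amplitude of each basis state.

The final amplitudes are 0 on |000>, 0 on |001>, 1/2 on |010>, -I/2 on |011>, 0 on |100>, 0 on |101>, -1/2 on |110>, I/2 on |111>. Key observation: gates 15-22 undo each other exactly, leaving only the rest of the circuit to track.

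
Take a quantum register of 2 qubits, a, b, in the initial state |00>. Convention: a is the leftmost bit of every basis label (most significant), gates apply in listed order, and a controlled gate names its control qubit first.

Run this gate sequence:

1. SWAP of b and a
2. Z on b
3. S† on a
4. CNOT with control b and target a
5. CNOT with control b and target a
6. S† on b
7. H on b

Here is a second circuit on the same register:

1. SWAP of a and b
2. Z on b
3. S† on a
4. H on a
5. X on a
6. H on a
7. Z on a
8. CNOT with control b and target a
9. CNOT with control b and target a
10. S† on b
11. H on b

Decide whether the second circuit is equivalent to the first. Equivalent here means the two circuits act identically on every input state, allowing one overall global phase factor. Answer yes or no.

Yes — the two circuits implement the same unitary up to a global phase.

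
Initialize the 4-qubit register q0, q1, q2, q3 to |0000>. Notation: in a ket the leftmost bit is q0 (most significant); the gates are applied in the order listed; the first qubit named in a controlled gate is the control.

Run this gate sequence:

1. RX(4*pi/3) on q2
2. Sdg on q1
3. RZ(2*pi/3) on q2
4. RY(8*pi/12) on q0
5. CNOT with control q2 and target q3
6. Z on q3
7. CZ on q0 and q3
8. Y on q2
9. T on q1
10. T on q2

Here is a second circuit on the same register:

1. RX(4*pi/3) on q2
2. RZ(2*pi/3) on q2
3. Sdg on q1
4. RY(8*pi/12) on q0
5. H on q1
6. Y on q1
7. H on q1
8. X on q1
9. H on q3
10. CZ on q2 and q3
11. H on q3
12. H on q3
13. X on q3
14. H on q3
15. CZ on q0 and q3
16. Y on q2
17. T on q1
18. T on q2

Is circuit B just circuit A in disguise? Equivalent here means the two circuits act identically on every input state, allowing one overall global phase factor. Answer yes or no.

No — the two circuits implement different unitaries, even allowing a global phase.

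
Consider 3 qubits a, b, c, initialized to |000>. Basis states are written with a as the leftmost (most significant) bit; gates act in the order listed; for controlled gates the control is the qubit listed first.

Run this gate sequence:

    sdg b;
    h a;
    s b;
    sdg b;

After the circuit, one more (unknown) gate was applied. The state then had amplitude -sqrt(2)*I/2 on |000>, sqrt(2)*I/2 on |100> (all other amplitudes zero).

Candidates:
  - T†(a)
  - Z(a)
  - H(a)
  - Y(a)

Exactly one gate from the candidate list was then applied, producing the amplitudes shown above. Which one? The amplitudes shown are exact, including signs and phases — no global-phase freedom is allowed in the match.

The unique candidate consistent with the amplitudes is Y(a).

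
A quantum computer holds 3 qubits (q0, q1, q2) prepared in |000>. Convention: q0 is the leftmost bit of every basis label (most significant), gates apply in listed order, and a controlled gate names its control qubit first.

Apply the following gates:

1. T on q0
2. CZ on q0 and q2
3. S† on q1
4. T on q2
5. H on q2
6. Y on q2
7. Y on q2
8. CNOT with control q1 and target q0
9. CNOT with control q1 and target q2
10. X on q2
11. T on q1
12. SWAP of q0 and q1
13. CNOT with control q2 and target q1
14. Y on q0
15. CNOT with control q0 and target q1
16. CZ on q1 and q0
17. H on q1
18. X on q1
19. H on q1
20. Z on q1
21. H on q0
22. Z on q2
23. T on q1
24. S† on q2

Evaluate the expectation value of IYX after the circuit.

The observable IYX averages to sqrt(2)/2.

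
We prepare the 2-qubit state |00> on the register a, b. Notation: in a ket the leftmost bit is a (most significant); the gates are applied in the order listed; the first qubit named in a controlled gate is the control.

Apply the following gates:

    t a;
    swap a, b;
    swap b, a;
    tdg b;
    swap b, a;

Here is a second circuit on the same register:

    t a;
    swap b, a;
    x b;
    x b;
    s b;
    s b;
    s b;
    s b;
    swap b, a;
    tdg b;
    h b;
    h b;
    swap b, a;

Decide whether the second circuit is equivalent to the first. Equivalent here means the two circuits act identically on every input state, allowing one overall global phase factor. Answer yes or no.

Yes, they are equivalent — the unitaries differ by at most a global phase.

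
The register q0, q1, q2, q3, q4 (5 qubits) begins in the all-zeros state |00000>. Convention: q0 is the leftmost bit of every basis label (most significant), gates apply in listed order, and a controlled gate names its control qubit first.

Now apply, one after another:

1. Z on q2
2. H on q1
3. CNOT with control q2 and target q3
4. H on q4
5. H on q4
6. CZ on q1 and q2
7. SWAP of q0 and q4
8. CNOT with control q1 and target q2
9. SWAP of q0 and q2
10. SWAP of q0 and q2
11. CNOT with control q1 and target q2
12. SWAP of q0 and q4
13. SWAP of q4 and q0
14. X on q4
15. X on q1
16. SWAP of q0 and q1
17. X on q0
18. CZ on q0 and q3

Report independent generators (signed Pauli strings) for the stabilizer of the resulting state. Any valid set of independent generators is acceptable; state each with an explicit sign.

The final state is stabilized by the group generated by +XIIII, +IZIII, +IIZII, +IIIZI, -IIIIZ; other independent generating sets are equally valid. Key observation: steps 7-12 multiply out to the identity, so the circuit reduces to the remaining gates.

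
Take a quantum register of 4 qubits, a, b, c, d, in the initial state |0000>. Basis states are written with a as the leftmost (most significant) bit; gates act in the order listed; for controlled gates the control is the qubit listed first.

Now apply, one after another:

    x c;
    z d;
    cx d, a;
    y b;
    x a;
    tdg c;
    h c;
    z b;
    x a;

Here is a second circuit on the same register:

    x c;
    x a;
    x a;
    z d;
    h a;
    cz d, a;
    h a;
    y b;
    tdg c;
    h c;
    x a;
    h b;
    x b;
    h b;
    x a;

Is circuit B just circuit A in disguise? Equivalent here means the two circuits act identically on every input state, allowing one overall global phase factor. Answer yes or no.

Yes: on every input state the two circuits agree up to one overall phase factor.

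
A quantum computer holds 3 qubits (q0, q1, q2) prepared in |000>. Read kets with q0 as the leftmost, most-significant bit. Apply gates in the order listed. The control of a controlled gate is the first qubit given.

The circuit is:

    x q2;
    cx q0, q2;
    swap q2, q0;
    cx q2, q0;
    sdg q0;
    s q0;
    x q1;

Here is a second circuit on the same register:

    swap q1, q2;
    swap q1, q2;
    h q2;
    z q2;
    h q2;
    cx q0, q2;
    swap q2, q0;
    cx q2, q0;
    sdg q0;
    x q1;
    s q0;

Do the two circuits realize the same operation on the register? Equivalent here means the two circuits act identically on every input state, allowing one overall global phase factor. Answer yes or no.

Yes: on every input state the two circuits agree up to one overall phase factor.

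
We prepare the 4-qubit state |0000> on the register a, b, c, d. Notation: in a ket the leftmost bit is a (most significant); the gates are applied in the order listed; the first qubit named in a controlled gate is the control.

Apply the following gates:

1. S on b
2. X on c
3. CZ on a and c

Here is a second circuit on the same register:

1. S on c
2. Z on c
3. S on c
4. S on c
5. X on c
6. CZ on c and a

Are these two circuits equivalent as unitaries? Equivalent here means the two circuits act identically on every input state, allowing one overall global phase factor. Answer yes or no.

No — the two circuits implement different unitaries, even allowing a global phase.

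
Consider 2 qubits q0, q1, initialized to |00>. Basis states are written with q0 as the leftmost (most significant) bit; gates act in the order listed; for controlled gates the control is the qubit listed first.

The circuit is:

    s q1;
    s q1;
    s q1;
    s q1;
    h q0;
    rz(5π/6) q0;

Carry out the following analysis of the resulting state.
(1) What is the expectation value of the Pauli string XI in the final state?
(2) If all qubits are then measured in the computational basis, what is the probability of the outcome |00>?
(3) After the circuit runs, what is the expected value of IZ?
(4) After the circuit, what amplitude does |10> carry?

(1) The expectation value of XI is -sqrt(3)/2. Key observation: steps 1-4 multiply out to the identity, so the circuit reduces to the remaining gates.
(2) A full measurement returns |00> with probability 1/2.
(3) The observable IZ averages to 1.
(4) The amplitude on |10> is sqrt(2)*exp(5*I*pi/12)/2.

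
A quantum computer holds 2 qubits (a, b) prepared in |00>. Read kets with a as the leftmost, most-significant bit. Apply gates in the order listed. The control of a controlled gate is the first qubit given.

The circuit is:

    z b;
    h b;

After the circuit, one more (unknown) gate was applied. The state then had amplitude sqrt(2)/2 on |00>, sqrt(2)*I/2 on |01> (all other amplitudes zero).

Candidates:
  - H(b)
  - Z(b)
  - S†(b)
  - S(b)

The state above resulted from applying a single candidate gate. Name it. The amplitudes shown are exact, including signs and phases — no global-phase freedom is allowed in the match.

The unique candidate consistent with the amplitudes is S(b).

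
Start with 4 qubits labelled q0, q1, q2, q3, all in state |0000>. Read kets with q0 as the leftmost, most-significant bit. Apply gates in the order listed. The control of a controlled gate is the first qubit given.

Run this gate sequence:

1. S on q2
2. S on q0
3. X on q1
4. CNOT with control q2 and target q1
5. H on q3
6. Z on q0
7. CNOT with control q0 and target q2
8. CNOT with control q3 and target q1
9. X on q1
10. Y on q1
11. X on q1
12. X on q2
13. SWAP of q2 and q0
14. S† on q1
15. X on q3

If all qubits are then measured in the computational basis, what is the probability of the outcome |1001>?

The probability of measuring |1001> is 1/2.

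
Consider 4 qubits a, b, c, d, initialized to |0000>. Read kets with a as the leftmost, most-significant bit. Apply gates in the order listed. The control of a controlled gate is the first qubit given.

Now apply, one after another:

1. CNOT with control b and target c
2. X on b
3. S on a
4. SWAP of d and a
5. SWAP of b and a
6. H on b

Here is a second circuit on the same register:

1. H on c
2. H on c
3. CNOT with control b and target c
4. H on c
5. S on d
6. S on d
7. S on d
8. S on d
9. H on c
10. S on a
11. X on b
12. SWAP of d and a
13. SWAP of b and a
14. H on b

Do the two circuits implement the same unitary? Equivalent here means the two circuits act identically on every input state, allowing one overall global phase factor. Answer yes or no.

Yes — the two circuits implement the same unitary up to a global phase.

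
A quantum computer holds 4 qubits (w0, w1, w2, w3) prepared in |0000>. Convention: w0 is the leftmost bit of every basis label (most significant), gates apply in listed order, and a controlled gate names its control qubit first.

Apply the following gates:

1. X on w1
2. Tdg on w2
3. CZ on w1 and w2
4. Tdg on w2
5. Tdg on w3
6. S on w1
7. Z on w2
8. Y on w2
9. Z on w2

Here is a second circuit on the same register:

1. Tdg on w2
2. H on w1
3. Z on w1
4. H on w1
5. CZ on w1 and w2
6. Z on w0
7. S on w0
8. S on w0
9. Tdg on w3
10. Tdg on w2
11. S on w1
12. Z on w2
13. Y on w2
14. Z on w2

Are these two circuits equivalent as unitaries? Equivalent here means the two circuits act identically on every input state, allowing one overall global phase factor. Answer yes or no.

Yes — the two circuits implement the same unitary up to a global phase.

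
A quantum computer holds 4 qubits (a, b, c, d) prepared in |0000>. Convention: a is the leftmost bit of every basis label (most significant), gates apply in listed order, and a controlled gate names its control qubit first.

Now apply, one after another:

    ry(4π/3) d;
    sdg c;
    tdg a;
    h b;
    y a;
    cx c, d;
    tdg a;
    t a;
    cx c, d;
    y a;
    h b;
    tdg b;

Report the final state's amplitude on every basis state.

The final amplitudes are -1/2 on |0000>, sqrt(3)/2 on |0001>, and 0 on every other basis state. Key observation: the block from step 4 through step 11 cancels to the identity and can be dropped.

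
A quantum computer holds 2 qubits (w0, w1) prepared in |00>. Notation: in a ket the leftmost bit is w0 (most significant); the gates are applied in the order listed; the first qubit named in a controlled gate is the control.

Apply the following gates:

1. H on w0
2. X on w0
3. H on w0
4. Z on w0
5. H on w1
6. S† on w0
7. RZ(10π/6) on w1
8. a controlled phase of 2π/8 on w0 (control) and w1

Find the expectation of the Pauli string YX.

The expectation value of YX is 0. Key observation: gates 1-4 undo each other exactly, leaving only the rest of the circuit to track.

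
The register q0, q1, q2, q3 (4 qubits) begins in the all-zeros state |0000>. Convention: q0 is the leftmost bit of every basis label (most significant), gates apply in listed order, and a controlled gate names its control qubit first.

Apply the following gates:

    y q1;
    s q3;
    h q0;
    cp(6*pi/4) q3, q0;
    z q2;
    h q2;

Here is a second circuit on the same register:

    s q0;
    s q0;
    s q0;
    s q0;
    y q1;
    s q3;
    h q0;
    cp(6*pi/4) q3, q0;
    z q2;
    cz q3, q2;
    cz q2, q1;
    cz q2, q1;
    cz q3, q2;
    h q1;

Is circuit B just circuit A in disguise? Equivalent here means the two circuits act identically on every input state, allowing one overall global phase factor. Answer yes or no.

No, they are not equivalent — no single phase factor reconciles the two unitaries.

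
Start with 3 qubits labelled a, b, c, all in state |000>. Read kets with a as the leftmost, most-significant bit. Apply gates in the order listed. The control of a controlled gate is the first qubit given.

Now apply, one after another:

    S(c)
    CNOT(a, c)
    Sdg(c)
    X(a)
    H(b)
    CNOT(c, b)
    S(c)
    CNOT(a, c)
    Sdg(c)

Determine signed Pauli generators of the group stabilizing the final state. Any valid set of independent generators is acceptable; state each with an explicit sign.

One valid set of independent stabilizer generators is +IXI, -ZII, -IIZ (any independent generating set of the same group is equally correct).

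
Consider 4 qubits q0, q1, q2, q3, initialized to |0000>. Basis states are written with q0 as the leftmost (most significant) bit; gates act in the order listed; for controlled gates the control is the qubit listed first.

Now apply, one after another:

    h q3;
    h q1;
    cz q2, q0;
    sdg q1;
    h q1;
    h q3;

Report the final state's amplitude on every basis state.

After the circuit, the state carries amplitude 1/2 - I/2 on |0000>, 1/2 + I/2 on |0100>, and 0 on every other basis state.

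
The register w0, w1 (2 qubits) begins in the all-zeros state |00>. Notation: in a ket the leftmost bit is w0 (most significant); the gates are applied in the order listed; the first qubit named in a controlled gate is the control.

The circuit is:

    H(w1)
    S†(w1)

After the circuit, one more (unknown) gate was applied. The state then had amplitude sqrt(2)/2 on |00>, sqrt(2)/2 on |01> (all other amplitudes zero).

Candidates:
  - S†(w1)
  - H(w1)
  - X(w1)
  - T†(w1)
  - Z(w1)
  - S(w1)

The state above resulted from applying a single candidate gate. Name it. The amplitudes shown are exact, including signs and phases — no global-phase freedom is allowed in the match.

The unique candidate consistent with the amplitudes is S(w1).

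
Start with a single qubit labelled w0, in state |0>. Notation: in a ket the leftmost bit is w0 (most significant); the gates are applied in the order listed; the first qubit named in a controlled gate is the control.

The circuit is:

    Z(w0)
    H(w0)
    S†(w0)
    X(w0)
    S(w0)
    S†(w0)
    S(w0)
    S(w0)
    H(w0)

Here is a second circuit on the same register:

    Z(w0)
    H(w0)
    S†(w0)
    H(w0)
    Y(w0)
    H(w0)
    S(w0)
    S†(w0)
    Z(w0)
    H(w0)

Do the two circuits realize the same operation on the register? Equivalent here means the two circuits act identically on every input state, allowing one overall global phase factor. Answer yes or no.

No, they are not equivalent — no single phase factor reconciles the two unitaries.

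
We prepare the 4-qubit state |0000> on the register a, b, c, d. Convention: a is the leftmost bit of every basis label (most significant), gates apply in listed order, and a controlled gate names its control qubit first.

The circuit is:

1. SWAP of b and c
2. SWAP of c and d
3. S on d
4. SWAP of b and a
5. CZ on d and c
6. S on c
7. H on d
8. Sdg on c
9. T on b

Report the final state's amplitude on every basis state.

The final amplitudes are sqrt(2)/2 on |0000>, sqrt(2)/2 on |0001>, and 0 on every other basis state.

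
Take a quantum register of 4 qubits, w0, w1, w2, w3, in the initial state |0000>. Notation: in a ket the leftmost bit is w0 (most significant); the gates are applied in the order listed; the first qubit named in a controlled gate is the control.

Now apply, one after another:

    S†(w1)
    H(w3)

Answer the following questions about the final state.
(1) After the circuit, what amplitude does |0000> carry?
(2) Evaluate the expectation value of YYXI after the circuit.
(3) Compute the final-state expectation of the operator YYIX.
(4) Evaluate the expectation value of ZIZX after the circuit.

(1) The amplitude on |0000> is sqrt(2)/2.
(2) The observable YYXI averages to 0.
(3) The observable YYIX averages to 0.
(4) The observable ZIZX averages to 1.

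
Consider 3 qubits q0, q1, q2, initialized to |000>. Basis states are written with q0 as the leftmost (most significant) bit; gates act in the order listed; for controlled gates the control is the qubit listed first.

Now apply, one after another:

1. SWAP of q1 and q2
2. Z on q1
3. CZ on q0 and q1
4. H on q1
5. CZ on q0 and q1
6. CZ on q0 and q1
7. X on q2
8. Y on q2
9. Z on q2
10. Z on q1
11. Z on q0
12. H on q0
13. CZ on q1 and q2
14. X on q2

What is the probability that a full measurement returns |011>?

A full measurement returns |011> with probability 1/4.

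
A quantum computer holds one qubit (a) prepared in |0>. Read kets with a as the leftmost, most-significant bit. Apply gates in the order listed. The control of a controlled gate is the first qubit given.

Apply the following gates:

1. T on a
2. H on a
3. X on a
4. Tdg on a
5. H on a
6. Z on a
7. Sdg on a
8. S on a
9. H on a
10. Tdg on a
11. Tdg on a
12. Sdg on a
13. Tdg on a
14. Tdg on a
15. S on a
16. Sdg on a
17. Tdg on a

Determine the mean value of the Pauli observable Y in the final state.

In the final state, Y has expectation 1. Key observation: the block from step 15 through step 16 cancels to the identity and can be dropped.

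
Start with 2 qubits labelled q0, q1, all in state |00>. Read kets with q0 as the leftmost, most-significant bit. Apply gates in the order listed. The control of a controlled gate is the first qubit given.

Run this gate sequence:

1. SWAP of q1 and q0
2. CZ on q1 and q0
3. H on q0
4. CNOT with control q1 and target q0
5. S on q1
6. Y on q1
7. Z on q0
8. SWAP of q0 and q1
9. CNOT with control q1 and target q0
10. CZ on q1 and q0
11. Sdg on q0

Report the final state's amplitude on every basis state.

After the circuit, the state carries amplitude 0 on |00>, -sqrt(2)*I/2 on |01>, sqrt(2)/2 on |10>, 0 on |11>.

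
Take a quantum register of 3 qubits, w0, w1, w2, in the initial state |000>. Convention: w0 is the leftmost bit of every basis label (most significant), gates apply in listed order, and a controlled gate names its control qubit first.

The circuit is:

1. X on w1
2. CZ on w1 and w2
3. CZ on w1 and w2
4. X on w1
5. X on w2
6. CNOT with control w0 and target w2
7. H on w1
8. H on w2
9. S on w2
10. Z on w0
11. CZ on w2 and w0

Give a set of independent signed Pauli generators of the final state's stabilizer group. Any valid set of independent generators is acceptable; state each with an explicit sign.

The final state is stabilized by the group generated by +IXI, -IIY, +ZII; other independent generating sets are equally valid. Key observation: steps 1-4 multiply out to the identity, so the circuit reduces to the remaining gates.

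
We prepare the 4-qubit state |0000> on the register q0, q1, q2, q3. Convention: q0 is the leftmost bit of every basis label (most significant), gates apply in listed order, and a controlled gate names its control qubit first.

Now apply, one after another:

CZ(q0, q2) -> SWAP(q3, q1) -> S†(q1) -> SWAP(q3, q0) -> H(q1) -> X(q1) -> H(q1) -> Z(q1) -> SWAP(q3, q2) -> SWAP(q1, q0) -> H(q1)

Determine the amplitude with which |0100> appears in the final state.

|0100> carries amplitude sqrt(2)/2 in the final state. Key observation: the block from step 5 through step 8 cancels to the identity and can be dropped.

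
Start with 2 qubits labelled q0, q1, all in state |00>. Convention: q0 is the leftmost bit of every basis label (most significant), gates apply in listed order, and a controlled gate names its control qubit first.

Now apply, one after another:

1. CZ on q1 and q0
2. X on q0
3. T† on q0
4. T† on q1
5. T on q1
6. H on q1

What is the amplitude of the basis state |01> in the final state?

The final state's coefficient on |01> equals 0.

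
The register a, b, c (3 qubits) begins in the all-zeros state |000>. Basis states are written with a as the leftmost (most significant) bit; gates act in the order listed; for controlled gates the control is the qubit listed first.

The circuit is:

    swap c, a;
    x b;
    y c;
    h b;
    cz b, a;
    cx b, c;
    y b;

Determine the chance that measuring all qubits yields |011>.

A full measurement returns |011> with probability 1/2.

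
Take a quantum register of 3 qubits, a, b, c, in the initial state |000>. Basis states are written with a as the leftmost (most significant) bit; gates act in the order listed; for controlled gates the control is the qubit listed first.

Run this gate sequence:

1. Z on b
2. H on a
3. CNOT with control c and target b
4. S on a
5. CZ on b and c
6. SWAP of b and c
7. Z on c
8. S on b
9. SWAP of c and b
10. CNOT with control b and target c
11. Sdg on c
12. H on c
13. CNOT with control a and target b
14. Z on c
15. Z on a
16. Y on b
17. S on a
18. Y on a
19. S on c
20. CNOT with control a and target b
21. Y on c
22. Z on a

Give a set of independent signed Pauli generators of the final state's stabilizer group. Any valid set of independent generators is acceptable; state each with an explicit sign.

One valid set of independent stabilizer generators is -XII, -IIY, +IZI (any independent generating set of the same group is equally correct).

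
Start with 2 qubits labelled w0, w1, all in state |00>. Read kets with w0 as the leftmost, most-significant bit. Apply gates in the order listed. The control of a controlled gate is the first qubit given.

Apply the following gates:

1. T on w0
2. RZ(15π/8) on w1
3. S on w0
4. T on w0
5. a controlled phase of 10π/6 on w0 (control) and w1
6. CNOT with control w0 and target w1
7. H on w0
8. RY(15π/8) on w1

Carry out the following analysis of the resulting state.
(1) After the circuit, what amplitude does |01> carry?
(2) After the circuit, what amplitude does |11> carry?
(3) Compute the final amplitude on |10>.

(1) The final state's coefficient on |01> equals -sqrt(2)*exp(I*pi/16)*sin(pi/16)/2.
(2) The final state's coefficient on |11> equals -sqrt(2)*exp(I*pi/16)*sin(pi/16)/2.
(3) The amplitude on |10> is sqrt(2)*exp(I*pi/16)*cos(pi/16)/2.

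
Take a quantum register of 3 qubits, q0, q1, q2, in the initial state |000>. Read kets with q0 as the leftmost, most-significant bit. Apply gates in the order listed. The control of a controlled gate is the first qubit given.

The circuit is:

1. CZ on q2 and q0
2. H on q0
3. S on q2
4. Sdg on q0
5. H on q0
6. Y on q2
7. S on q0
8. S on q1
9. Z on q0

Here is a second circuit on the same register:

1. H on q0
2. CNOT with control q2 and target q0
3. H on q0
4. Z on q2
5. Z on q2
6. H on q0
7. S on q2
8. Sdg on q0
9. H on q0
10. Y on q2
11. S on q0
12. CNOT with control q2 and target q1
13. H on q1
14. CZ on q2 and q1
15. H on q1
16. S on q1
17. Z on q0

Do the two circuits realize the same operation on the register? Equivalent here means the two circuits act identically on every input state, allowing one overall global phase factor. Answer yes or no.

Yes, they are equivalent — the unitaries differ by at most a global phase.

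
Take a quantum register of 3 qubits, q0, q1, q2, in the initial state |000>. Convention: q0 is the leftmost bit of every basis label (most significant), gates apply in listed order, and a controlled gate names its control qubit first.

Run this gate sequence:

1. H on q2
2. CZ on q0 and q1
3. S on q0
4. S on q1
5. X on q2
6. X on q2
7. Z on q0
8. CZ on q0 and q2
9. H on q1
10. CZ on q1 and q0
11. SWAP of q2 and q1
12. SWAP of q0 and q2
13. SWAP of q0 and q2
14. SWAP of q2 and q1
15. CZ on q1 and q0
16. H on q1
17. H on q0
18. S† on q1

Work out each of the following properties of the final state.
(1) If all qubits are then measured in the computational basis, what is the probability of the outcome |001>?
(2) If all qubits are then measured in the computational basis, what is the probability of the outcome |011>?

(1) Outcome |001> occurs with probability 1/4. Key observation: steps 9-16 multiply out to the identity, so the circuit reduces to the remaining gates.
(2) The probability of measuring |011> is 0.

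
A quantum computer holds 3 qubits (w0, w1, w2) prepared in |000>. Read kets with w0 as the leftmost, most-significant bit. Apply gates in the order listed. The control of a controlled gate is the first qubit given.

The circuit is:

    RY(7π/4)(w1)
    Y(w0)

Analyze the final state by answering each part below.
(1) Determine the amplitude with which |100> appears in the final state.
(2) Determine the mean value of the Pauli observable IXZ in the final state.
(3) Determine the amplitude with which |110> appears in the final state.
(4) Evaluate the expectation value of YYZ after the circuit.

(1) The amplitude on |100> is -I*sqrt(sqrt(2) + 2)/2.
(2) In the final state, IXZ has expectation -sqrt(2)/2.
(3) The final state's coefficient on |110> equals I*sqrt(2 - sqrt(2))/2.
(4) In the final state, YYZ has expectation 0.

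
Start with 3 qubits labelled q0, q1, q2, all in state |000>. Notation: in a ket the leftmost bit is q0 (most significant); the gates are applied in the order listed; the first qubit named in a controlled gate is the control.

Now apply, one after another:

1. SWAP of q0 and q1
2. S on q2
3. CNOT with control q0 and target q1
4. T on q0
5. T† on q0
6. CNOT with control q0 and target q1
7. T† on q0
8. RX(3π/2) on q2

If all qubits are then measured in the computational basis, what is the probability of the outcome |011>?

Outcome |011> occurs with probability 0. Key observation: steps 3-6 multiply out to the identity, so the circuit reduces to the remaining gates.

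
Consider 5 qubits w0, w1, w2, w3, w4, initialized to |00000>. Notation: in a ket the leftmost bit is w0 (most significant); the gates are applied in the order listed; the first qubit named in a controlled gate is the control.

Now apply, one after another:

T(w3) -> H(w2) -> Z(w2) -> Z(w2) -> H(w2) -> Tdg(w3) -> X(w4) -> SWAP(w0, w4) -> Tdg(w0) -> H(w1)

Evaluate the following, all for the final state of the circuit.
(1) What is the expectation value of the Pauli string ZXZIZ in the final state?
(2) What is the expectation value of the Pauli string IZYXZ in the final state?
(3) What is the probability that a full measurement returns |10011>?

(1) The expectation value of ZXZIZ is -1. Key observation: the block from step 1 through step 6 cancels to the identity and can be dropped.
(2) In the final state, IZYXZ has expectation 0.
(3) The probability of measuring |10011> is 0.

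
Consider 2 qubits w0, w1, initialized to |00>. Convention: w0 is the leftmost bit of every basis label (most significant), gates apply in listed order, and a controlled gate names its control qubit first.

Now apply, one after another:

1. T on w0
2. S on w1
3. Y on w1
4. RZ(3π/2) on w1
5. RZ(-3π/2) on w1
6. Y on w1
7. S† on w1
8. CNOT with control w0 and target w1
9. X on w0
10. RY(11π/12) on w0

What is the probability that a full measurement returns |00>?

The probability of measuring |00> is sqrt(2)/8 + sqrt(6)/8 + 1/2. Key observation: gates 2-7 undo each other exactly, leaving only the rest of the circuit to track.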